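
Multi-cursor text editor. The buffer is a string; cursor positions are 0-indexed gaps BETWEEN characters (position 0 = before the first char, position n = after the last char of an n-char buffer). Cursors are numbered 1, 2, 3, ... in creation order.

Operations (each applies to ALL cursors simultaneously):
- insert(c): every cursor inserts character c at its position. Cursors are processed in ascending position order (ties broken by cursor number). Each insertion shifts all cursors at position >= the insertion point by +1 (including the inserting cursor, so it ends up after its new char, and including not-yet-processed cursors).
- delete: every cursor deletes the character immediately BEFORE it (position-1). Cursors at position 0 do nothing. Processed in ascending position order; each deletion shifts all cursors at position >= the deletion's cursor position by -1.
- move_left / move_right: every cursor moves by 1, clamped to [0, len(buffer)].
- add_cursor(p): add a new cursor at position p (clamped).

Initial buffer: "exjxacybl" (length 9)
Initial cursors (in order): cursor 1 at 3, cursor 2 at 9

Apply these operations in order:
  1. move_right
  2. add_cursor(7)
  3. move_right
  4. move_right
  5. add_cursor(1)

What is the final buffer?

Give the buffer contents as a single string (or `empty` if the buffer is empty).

Answer: exjxacybl

Derivation:
After op 1 (move_right): buffer="exjxacybl" (len 9), cursors c1@4 c2@9, authorship .........
After op 2 (add_cursor(7)): buffer="exjxacybl" (len 9), cursors c1@4 c3@7 c2@9, authorship .........
After op 3 (move_right): buffer="exjxacybl" (len 9), cursors c1@5 c3@8 c2@9, authorship .........
After op 4 (move_right): buffer="exjxacybl" (len 9), cursors c1@6 c2@9 c3@9, authorship .........
After op 5 (add_cursor(1)): buffer="exjxacybl" (len 9), cursors c4@1 c1@6 c2@9 c3@9, authorship .........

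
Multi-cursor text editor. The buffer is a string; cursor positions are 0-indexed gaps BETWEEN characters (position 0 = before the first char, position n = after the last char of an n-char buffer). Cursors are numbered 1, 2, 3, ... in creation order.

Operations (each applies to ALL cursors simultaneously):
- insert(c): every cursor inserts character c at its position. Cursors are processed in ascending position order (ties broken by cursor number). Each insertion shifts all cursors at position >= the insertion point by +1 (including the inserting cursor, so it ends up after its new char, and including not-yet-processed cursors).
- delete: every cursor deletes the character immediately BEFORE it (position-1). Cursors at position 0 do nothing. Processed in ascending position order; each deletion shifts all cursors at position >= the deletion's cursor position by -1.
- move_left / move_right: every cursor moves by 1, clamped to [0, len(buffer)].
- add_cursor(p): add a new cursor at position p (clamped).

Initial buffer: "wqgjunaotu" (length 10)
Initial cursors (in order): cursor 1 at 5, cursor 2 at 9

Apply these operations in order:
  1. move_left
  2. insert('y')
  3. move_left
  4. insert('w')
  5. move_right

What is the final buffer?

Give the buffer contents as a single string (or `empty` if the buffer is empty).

Answer: wqgjwyunaowytu

Derivation:
After op 1 (move_left): buffer="wqgjunaotu" (len 10), cursors c1@4 c2@8, authorship ..........
After op 2 (insert('y')): buffer="wqgjyunaoytu" (len 12), cursors c1@5 c2@10, authorship ....1....2..
After op 3 (move_left): buffer="wqgjyunaoytu" (len 12), cursors c1@4 c2@9, authorship ....1....2..
After op 4 (insert('w')): buffer="wqgjwyunaowytu" (len 14), cursors c1@5 c2@11, authorship ....11....22..
After op 5 (move_right): buffer="wqgjwyunaowytu" (len 14), cursors c1@6 c2@12, authorship ....11....22..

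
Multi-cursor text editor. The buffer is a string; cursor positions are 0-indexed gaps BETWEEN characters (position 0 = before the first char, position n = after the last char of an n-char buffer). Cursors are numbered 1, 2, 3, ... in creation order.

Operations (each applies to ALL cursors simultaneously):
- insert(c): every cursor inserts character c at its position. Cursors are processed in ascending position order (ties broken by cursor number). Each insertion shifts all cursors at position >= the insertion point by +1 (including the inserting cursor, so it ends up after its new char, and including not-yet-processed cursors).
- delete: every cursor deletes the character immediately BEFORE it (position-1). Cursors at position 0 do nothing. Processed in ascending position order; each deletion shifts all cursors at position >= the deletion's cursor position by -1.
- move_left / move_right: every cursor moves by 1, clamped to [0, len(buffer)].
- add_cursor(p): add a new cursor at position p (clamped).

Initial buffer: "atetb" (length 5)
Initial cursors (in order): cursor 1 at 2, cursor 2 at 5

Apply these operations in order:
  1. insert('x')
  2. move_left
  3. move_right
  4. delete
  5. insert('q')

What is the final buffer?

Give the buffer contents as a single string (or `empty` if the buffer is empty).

After op 1 (insert('x')): buffer="atxetbx" (len 7), cursors c1@3 c2@7, authorship ..1...2
After op 2 (move_left): buffer="atxetbx" (len 7), cursors c1@2 c2@6, authorship ..1...2
After op 3 (move_right): buffer="atxetbx" (len 7), cursors c1@3 c2@7, authorship ..1...2
After op 4 (delete): buffer="atetb" (len 5), cursors c1@2 c2@5, authorship .....
After op 5 (insert('q')): buffer="atqetbq" (len 7), cursors c1@3 c2@7, authorship ..1...2

Answer: atqetbq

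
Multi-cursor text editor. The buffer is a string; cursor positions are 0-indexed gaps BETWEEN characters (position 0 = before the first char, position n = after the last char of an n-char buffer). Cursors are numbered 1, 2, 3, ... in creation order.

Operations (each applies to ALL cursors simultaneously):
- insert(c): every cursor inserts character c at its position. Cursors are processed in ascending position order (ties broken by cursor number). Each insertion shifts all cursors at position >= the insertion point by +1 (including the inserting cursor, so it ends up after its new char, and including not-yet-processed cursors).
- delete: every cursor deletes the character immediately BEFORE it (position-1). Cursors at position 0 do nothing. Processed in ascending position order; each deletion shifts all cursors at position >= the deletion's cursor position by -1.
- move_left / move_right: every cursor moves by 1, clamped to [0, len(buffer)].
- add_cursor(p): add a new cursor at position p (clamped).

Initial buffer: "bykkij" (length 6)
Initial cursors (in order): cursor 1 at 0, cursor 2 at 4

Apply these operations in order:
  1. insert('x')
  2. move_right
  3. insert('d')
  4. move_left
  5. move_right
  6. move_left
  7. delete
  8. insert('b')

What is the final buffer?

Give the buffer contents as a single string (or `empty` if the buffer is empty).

Answer: xbdykkxbdj

Derivation:
After op 1 (insert('x')): buffer="xbykkxij" (len 8), cursors c1@1 c2@6, authorship 1....2..
After op 2 (move_right): buffer="xbykkxij" (len 8), cursors c1@2 c2@7, authorship 1....2..
After op 3 (insert('d')): buffer="xbdykkxidj" (len 10), cursors c1@3 c2@9, authorship 1.1...2.2.
After op 4 (move_left): buffer="xbdykkxidj" (len 10), cursors c1@2 c2@8, authorship 1.1...2.2.
After op 5 (move_right): buffer="xbdykkxidj" (len 10), cursors c1@3 c2@9, authorship 1.1...2.2.
After op 6 (move_left): buffer="xbdykkxidj" (len 10), cursors c1@2 c2@8, authorship 1.1...2.2.
After op 7 (delete): buffer="xdykkxdj" (len 8), cursors c1@1 c2@6, authorship 11...22.
After op 8 (insert('b')): buffer="xbdykkxbdj" (len 10), cursors c1@2 c2@8, authorship 111...222.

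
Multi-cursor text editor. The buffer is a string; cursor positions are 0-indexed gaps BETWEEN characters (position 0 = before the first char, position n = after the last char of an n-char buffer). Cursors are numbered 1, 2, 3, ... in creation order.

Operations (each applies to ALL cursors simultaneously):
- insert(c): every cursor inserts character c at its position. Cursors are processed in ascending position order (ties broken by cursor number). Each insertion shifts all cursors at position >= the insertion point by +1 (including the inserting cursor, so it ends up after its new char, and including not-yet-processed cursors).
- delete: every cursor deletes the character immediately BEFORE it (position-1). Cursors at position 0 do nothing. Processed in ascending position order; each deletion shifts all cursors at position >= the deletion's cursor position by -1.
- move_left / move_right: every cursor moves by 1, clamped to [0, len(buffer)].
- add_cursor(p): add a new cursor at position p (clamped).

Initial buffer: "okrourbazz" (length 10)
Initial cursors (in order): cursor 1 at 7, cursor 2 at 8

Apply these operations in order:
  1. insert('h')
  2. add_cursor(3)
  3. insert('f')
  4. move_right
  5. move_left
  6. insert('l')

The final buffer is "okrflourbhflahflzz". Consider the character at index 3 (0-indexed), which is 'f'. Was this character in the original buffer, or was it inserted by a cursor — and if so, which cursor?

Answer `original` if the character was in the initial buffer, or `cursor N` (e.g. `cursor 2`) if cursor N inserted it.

After op 1 (insert('h')): buffer="okrourbhahzz" (len 12), cursors c1@8 c2@10, authorship .......1.2..
After op 2 (add_cursor(3)): buffer="okrourbhahzz" (len 12), cursors c3@3 c1@8 c2@10, authorship .......1.2..
After op 3 (insert('f')): buffer="okrfourbhfahfzz" (len 15), cursors c3@4 c1@10 c2@13, authorship ...3....11.22..
After op 4 (move_right): buffer="okrfourbhfahfzz" (len 15), cursors c3@5 c1@11 c2@14, authorship ...3....11.22..
After op 5 (move_left): buffer="okrfourbhfahfzz" (len 15), cursors c3@4 c1@10 c2@13, authorship ...3....11.22..
After op 6 (insert('l')): buffer="okrflourbhflahflzz" (len 18), cursors c3@5 c1@12 c2@16, authorship ...33....111.222..
Authorship (.=original, N=cursor N): . . . 3 3 . . . . 1 1 1 . 2 2 2 . .
Index 3: author = 3

Answer: cursor 3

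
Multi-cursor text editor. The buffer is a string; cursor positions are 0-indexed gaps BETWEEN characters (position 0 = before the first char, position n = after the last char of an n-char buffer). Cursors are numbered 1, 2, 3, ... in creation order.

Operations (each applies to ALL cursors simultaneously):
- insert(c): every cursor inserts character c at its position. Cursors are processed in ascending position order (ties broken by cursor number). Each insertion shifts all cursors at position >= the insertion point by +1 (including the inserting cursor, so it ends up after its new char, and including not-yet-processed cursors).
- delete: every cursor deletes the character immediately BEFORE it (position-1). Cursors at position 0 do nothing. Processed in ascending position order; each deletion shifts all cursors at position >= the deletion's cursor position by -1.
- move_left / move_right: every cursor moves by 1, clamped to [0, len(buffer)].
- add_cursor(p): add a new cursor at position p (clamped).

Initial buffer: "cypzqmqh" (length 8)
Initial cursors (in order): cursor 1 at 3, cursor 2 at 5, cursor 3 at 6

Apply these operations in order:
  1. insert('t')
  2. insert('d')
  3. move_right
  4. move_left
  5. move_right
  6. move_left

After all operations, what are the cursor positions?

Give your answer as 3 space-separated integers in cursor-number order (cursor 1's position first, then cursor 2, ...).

After op 1 (insert('t')): buffer="cyptzqtmtqh" (len 11), cursors c1@4 c2@7 c3@9, authorship ...1..2.3..
After op 2 (insert('d')): buffer="cyptdzqtdmtdqh" (len 14), cursors c1@5 c2@9 c3@12, authorship ...11..22.33..
After op 3 (move_right): buffer="cyptdzqtdmtdqh" (len 14), cursors c1@6 c2@10 c3@13, authorship ...11..22.33..
After op 4 (move_left): buffer="cyptdzqtdmtdqh" (len 14), cursors c1@5 c2@9 c3@12, authorship ...11..22.33..
After op 5 (move_right): buffer="cyptdzqtdmtdqh" (len 14), cursors c1@6 c2@10 c3@13, authorship ...11..22.33..
After op 6 (move_left): buffer="cyptdzqtdmtdqh" (len 14), cursors c1@5 c2@9 c3@12, authorship ...11..22.33..

Answer: 5 9 12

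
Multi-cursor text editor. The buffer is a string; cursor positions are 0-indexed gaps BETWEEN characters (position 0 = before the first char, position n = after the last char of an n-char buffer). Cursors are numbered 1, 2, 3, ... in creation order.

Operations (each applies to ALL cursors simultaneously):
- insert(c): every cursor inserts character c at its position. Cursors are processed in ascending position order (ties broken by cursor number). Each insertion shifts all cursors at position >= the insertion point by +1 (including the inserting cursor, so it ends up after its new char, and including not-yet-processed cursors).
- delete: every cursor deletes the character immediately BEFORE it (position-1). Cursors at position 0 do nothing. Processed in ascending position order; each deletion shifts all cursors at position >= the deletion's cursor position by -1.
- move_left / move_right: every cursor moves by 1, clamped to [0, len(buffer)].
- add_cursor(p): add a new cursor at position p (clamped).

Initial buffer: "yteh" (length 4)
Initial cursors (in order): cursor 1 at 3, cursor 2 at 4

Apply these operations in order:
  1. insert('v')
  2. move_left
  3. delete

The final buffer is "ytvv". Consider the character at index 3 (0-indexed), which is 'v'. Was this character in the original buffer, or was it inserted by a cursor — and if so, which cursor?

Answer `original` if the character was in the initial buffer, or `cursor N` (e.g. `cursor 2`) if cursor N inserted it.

Answer: cursor 2

Derivation:
After op 1 (insert('v')): buffer="ytevhv" (len 6), cursors c1@4 c2@6, authorship ...1.2
After op 2 (move_left): buffer="ytevhv" (len 6), cursors c1@3 c2@5, authorship ...1.2
After op 3 (delete): buffer="ytvv" (len 4), cursors c1@2 c2@3, authorship ..12
Authorship (.=original, N=cursor N): . . 1 2
Index 3: author = 2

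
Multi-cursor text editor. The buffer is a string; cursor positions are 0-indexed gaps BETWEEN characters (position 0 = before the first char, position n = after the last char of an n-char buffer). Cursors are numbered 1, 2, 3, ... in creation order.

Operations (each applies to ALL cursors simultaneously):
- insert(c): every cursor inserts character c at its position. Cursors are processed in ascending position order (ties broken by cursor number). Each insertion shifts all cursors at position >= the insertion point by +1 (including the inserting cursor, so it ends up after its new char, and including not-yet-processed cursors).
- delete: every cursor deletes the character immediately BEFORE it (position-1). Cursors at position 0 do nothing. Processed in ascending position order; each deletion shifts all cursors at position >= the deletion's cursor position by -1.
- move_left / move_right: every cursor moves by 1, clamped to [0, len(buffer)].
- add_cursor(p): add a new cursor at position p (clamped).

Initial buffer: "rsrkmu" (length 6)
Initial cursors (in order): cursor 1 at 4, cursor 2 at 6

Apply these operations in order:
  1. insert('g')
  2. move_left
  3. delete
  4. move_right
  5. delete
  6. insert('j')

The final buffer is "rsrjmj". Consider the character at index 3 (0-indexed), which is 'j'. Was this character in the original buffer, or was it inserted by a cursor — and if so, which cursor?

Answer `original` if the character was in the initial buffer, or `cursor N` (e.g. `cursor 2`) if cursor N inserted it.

After op 1 (insert('g')): buffer="rsrkgmug" (len 8), cursors c1@5 c2@8, authorship ....1..2
After op 2 (move_left): buffer="rsrkgmug" (len 8), cursors c1@4 c2@7, authorship ....1..2
After op 3 (delete): buffer="rsrgmg" (len 6), cursors c1@3 c2@5, authorship ...1.2
After op 4 (move_right): buffer="rsrgmg" (len 6), cursors c1@4 c2@6, authorship ...1.2
After op 5 (delete): buffer="rsrm" (len 4), cursors c1@3 c2@4, authorship ....
After op 6 (insert('j')): buffer="rsrjmj" (len 6), cursors c1@4 c2@6, authorship ...1.2
Authorship (.=original, N=cursor N): . . . 1 . 2
Index 3: author = 1

Answer: cursor 1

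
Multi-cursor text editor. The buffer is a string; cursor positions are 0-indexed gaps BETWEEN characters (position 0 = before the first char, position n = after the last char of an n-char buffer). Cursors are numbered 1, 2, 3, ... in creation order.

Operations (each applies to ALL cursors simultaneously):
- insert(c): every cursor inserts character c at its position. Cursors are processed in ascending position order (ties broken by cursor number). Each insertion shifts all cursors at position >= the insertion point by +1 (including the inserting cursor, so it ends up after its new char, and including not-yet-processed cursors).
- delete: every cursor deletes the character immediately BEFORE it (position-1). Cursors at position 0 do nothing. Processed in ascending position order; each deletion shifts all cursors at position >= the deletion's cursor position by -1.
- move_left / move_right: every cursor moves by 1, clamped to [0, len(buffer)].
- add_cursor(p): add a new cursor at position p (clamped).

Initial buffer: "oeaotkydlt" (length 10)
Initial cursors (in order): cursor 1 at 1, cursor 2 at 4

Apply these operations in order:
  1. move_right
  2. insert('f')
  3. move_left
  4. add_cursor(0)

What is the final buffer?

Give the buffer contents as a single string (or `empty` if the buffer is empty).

Answer: oefaotfkydlt

Derivation:
After op 1 (move_right): buffer="oeaotkydlt" (len 10), cursors c1@2 c2@5, authorship ..........
After op 2 (insert('f')): buffer="oefaotfkydlt" (len 12), cursors c1@3 c2@7, authorship ..1...2.....
After op 3 (move_left): buffer="oefaotfkydlt" (len 12), cursors c1@2 c2@6, authorship ..1...2.....
After op 4 (add_cursor(0)): buffer="oefaotfkydlt" (len 12), cursors c3@0 c1@2 c2@6, authorship ..1...2.....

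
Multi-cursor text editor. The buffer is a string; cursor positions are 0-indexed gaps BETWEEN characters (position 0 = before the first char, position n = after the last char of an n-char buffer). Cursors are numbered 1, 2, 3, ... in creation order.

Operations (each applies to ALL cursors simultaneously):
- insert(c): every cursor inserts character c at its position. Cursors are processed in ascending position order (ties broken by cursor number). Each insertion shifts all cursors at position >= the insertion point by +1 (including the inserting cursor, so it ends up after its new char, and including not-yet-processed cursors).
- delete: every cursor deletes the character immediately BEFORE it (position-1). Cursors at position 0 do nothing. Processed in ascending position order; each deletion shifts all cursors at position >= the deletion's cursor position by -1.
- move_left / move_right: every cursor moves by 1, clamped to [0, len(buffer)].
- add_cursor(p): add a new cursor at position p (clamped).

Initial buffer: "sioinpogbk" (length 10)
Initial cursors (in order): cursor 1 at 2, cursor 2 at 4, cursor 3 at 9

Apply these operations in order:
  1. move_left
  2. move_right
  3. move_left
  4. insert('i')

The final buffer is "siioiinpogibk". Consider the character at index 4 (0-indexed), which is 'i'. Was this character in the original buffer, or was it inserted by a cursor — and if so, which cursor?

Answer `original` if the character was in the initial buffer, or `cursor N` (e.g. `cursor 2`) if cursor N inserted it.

Answer: cursor 2

Derivation:
After op 1 (move_left): buffer="sioinpogbk" (len 10), cursors c1@1 c2@3 c3@8, authorship ..........
After op 2 (move_right): buffer="sioinpogbk" (len 10), cursors c1@2 c2@4 c3@9, authorship ..........
After op 3 (move_left): buffer="sioinpogbk" (len 10), cursors c1@1 c2@3 c3@8, authorship ..........
After op 4 (insert('i')): buffer="siioiinpogibk" (len 13), cursors c1@2 c2@5 c3@11, authorship .1..2.....3..
Authorship (.=original, N=cursor N): . 1 . . 2 . . . . . 3 . .
Index 4: author = 2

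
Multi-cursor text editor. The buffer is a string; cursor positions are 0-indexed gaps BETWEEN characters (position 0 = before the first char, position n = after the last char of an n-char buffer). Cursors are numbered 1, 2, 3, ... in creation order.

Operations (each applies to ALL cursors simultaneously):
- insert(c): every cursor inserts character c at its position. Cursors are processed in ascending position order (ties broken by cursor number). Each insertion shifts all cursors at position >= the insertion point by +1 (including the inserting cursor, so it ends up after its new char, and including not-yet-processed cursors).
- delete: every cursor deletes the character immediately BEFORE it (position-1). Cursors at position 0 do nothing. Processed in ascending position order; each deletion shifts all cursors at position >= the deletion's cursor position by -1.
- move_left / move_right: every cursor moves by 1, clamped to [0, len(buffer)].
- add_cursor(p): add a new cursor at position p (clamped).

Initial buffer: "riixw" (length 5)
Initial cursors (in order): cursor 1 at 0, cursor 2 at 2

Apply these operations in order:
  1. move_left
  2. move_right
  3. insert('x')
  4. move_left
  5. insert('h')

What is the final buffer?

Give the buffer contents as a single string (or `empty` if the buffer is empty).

Answer: rhxihxixw

Derivation:
After op 1 (move_left): buffer="riixw" (len 5), cursors c1@0 c2@1, authorship .....
After op 2 (move_right): buffer="riixw" (len 5), cursors c1@1 c2@2, authorship .....
After op 3 (insert('x')): buffer="rxixixw" (len 7), cursors c1@2 c2@4, authorship .1.2...
After op 4 (move_left): buffer="rxixixw" (len 7), cursors c1@1 c2@3, authorship .1.2...
After op 5 (insert('h')): buffer="rhxihxixw" (len 9), cursors c1@2 c2@5, authorship .11.22...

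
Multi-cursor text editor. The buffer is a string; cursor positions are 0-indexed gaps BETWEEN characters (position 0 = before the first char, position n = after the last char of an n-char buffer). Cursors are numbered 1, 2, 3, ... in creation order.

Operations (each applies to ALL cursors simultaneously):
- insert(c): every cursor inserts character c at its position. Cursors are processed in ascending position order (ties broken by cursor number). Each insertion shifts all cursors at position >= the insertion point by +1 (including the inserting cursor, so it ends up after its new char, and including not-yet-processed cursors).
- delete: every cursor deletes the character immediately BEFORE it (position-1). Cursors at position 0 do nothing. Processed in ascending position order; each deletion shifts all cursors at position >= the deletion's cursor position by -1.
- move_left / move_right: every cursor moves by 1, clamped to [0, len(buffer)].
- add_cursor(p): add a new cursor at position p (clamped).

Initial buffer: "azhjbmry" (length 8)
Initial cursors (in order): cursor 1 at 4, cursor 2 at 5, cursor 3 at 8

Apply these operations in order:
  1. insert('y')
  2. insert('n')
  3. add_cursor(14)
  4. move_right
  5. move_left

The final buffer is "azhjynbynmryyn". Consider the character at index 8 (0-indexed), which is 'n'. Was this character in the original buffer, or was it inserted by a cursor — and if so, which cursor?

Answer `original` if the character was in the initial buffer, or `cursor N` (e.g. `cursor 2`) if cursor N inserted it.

Answer: cursor 2

Derivation:
After op 1 (insert('y')): buffer="azhjybymryy" (len 11), cursors c1@5 c2@7 c3@11, authorship ....1.2...3
After op 2 (insert('n')): buffer="azhjynbynmryyn" (len 14), cursors c1@6 c2@9 c3@14, authorship ....11.22...33
After op 3 (add_cursor(14)): buffer="azhjynbynmryyn" (len 14), cursors c1@6 c2@9 c3@14 c4@14, authorship ....11.22...33
After op 4 (move_right): buffer="azhjynbynmryyn" (len 14), cursors c1@7 c2@10 c3@14 c4@14, authorship ....11.22...33
After op 5 (move_left): buffer="azhjynbynmryyn" (len 14), cursors c1@6 c2@9 c3@13 c4@13, authorship ....11.22...33
Authorship (.=original, N=cursor N): . . . . 1 1 . 2 2 . . . 3 3
Index 8: author = 2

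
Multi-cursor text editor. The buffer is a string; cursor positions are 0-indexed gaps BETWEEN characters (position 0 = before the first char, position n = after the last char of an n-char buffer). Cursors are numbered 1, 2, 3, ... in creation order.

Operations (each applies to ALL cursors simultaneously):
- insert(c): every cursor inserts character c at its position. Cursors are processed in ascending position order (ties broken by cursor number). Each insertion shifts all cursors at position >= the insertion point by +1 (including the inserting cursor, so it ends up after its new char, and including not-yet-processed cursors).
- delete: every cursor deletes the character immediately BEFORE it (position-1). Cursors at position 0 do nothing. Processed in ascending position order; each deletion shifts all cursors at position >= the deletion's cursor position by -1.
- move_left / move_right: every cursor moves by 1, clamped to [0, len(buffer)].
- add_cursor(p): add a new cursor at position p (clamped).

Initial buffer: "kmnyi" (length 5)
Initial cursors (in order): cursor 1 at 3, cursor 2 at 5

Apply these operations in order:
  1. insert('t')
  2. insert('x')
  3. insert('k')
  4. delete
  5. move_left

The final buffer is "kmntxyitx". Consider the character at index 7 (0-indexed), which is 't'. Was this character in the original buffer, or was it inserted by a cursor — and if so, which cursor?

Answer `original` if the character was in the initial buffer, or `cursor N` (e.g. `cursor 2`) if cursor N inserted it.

After op 1 (insert('t')): buffer="kmntyit" (len 7), cursors c1@4 c2@7, authorship ...1..2
After op 2 (insert('x')): buffer="kmntxyitx" (len 9), cursors c1@5 c2@9, authorship ...11..22
After op 3 (insert('k')): buffer="kmntxkyitxk" (len 11), cursors c1@6 c2@11, authorship ...111..222
After op 4 (delete): buffer="kmntxyitx" (len 9), cursors c1@5 c2@9, authorship ...11..22
After op 5 (move_left): buffer="kmntxyitx" (len 9), cursors c1@4 c2@8, authorship ...11..22
Authorship (.=original, N=cursor N): . . . 1 1 . . 2 2
Index 7: author = 2

Answer: cursor 2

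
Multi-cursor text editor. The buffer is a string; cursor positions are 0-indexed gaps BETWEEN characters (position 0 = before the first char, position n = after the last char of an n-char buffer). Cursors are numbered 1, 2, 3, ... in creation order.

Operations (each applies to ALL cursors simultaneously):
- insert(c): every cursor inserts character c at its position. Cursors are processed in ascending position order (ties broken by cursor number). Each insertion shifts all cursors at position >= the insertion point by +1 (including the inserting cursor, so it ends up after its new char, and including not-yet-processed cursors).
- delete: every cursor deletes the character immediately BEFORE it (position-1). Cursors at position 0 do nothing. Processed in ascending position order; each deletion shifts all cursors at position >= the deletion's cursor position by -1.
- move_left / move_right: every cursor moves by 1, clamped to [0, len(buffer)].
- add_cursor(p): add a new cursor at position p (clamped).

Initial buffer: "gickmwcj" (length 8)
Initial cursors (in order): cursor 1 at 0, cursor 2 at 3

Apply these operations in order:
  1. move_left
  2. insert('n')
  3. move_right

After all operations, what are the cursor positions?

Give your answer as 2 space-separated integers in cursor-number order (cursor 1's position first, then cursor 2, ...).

After op 1 (move_left): buffer="gickmwcj" (len 8), cursors c1@0 c2@2, authorship ........
After op 2 (insert('n')): buffer="nginckmwcj" (len 10), cursors c1@1 c2@4, authorship 1..2......
After op 3 (move_right): buffer="nginckmwcj" (len 10), cursors c1@2 c2@5, authorship 1..2......

Answer: 2 5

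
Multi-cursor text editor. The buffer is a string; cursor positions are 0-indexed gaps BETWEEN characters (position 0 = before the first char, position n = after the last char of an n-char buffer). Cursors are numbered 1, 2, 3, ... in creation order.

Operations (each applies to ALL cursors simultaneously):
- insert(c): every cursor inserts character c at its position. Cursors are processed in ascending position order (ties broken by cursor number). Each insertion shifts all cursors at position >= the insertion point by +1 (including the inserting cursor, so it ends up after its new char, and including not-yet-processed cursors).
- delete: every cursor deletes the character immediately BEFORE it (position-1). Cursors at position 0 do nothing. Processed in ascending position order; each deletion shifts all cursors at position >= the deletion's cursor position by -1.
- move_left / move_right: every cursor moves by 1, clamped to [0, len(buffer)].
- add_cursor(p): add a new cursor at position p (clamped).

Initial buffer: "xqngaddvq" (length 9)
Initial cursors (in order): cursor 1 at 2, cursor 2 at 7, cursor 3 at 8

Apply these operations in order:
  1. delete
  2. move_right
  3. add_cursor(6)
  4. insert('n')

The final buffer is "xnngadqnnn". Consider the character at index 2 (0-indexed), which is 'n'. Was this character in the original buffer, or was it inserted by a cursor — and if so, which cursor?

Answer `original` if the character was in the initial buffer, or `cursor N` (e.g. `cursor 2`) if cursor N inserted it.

After op 1 (delete): buffer="xngadq" (len 6), cursors c1@1 c2@5 c3@5, authorship ......
After op 2 (move_right): buffer="xngadq" (len 6), cursors c1@2 c2@6 c3@6, authorship ......
After op 3 (add_cursor(6)): buffer="xngadq" (len 6), cursors c1@2 c2@6 c3@6 c4@6, authorship ......
After op 4 (insert('n')): buffer="xnngadqnnn" (len 10), cursors c1@3 c2@10 c3@10 c4@10, authorship ..1....234
Authorship (.=original, N=cursor N): . . 1 . . . . 2 3 4
Index 2: author = 1

Answer: cursor 1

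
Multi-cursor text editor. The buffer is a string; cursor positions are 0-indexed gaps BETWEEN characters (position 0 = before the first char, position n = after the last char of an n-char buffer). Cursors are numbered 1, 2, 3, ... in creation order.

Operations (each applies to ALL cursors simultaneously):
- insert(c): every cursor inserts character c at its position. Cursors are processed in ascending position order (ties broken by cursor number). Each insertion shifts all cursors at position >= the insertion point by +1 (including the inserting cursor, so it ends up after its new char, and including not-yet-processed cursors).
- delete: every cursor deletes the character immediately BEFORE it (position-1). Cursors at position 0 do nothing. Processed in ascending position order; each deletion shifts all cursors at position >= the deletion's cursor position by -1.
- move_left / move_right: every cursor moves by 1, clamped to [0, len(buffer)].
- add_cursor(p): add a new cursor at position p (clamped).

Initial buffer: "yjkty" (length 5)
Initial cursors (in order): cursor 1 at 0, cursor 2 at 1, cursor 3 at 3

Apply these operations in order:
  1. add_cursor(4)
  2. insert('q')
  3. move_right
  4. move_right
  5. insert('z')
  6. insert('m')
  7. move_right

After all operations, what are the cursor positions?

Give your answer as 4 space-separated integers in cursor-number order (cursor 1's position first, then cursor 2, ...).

After op 1 (add_cursor(4)): buffer="yjkty" (len 5), cursors c1@0 c2@1 c3@3 c4@4, authorship .....
After op 2 (insert('q')): buffer="qyqjkqtqy" (len 9), cursors c1@1 c2@3 c3@6 c4@8, authorship 1.2..3.4.
After op 3 (move_right): buffer="qyqjkqtqy" (len 9), cursors c1@2 c2@4 c3@7 c4@9, authorship 1.2..3.4.
After op 4 (move_right): buffer="qyqjkqtqy" (len 9), cursors c1@3 c2@5 c3@8 c4@9, authorship 1.2..3.4.
After op 5 (insert('z')): buffer="qyqzjkzqtqzyz" (len 13), cursors c1@4 c2@7 c3@11 c4@13, authorship 1.21..23.43.4
After op 6 (insert('m')): buffer="qyqzmjkzmqtqzmyzm" (len 17), cursors c1@5 c2@9 c3@14 c4@17, authorship 1.211..223.433.44
After op 7 (move_right): buffer="qyqzmjkzmqtqzmyzm" (len 17), cursors c1@6 c2@10 c3@15 c4@17, authorship 1.211..223.433.44

Answer: 6 10 15 17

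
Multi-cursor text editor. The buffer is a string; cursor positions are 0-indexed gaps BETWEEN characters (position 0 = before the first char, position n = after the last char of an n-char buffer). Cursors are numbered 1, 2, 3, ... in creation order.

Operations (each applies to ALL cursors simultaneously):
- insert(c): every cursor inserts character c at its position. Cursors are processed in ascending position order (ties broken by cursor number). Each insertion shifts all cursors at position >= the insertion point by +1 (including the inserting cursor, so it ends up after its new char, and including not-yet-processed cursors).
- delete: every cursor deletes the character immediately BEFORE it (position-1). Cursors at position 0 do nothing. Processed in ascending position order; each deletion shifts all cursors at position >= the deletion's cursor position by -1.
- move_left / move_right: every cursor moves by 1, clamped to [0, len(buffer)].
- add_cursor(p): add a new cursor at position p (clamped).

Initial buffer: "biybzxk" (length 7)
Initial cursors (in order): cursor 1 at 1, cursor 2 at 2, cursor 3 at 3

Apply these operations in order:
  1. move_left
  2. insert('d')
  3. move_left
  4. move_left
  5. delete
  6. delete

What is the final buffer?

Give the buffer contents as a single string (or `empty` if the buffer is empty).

After op 1 (move_left): buffer="biybzxk" (len 7), cursors c1@0 c2@1 c3@2, authorship .......
After op 2 (insert('d')): buffer="dbdidybzxk" (len 10), cursors c1@1 c2@3 c3@5, authorship 1.2.3.....
After op 3 (move_left): buffer="dbdidybzxk" (len 10), cursors c1@0 c2@2 c3@4, authorship 1.2.3.....
After op 4 (move_left): buffer="dbdidybzxk" (len 10), cursors c1@0 c2@1 c3@3, authorship 1.2.3.....
After op 5 (delete): buffer="bidybzxk" (len 8), cursors c1@0 c2@0 c3@1, authorship ..3.....
After op 6 (delete): buffer="idybzxk" (len 7), cursors c1@0 c2@0 c3@0, authorship .3.....

Answer: idybzxk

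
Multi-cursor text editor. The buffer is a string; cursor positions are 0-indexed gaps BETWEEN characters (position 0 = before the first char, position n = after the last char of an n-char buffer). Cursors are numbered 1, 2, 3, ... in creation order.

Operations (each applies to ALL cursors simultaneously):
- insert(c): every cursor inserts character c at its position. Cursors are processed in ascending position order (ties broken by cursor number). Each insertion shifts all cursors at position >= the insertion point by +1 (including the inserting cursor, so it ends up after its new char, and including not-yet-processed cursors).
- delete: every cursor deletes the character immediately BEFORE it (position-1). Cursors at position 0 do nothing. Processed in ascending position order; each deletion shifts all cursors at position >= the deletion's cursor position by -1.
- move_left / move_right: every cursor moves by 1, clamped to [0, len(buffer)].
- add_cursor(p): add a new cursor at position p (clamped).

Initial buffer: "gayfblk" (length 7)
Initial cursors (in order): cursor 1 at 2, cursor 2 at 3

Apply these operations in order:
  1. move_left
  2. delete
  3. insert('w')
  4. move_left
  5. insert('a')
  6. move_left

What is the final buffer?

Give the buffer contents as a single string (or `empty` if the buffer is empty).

Answer: waawyfblk

Derivation:
After op 1 (move_left): buffer="gayfblk" (len 7), cursors c1@1 c2@2, authorship .......
After op 2 (delete): buffer="yfblk" (len 5), cursors c1@0 c2@0, authorship .....
After op 3 (insert('w')): buffer="wwyfblk" (len 7), cursors c1@2 c2@2, authorship 12.....
After op 4 (move_left): buffer="wwyfblk" (len 7), cursors c1@1 c2@1, authorship 12.....
After op 5 (insert('a')): buffer="waawyfblk" (len 9), cursors c1@3 c2@3, authorship 1122.....
After op 6 (move_left): buffer="waawyfblk" (len 9), cursors c1@2 c2@2, authorship 1122.....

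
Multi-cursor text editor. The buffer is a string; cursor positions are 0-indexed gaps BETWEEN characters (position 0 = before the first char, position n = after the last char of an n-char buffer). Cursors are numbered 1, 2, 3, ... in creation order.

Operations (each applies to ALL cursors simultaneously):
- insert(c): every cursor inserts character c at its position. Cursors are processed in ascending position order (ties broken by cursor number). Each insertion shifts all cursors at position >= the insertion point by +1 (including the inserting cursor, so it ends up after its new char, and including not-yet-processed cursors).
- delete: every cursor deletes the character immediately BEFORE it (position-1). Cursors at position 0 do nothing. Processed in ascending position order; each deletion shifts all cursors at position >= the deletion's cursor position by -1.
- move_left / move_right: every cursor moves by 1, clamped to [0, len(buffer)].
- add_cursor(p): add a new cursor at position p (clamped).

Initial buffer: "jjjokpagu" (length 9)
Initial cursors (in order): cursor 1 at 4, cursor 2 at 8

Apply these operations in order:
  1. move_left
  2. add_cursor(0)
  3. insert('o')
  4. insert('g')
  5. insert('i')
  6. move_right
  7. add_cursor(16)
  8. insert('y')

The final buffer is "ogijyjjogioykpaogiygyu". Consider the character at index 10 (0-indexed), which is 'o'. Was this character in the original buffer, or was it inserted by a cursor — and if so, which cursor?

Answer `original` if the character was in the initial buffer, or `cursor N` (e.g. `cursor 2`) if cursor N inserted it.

After op 1 (move_left): buffer="jjjokpagu" (len 9), cursors c1@3 c2@7, authorship .........
After op 2 (add_cursor(0)): buffer="jjjokpagu" (len 9), cursors c3@0 c1@3 c2@7, authorship .........
After op 3 (insert('o')): buffer="ojjjookpaogu" (len 12), cursors c3@1 c1@5 c2@10, authorship 3...1....2..
After op 4 (insert('g')): buffer="ogjjjogokpaoggu" (len 15), cursors c3@2 c1@7 c2@13, authorship 33...11....22..
After op 5 (insert('i')): buffer="ogijjjogiokpaogigu" (len 18), cursors c3@3 c1@9 c2@16, authorship 333...111....222..
After op 6 (move_right): buffer="ogijjjogiokpaogigu" (len 18), cursors c3@4 c1@10 c2@17, authorship 333...111....222..
After op 7 (add_cursor(16)): buffer="ogijjjogiokpaogigu" (len 18), cursors c3@4 c1@10 c4@16 c2@17, authorship 333...111....222..
After op 8 (insert('y')): buffer="ogijyjjogioykpaogiygyu" (len 22), cursors c3@5 c1@12 c4@19 c2@21, authorship 333.3..111.1...2224.2.
Authorship (.=original, N=cursor N): 3 3 3 . 3 . . 1 1 1 . 1 . . . 2 2 2 4 . 2 .
Index 10: author = original

Answer: original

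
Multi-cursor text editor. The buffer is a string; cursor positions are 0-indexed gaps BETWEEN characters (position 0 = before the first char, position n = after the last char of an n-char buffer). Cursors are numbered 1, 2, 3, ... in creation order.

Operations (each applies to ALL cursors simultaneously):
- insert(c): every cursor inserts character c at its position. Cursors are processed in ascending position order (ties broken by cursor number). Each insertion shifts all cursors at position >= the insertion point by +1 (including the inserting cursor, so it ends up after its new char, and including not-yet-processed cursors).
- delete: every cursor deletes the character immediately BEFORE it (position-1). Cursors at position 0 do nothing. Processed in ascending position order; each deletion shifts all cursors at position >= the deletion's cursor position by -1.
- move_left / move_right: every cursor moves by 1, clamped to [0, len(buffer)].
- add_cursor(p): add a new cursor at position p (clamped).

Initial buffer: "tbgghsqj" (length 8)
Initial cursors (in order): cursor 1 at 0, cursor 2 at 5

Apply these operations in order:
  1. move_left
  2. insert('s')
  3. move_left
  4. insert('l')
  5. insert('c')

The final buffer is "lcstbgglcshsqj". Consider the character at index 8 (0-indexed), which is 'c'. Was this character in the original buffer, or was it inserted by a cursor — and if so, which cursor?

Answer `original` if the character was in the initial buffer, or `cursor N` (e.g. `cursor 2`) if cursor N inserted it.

After op 1 (move_left): buffer="tbgghsqj" (len 8), cursors c1@0 c2@4, authorship ........
After op 2 (insert('s')): buffer="stbggshsqj" (len 10), cursors c1@1 c2@6, authorship 1....2....
After op 3 (move_left): buffer="stbggshsqj" (len 10), cursors c1@0 c2@5, authorship 1....2....
After op 4 (insert('l')): buffer="lstbgglshsqj" (len 12), cursors c1@1 c2@7, authorship 11....22....
After op 5 (insert('c')): buffer="lcstbgglcshsqj" (len 14), cursors c1@2 c2@9, authorship 111....222....
Authorship (.=original, N=cursor N): 1 1 1 . . . . 2 2 2 . . . .
Index 8: author = 2

Answer: cursor 2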